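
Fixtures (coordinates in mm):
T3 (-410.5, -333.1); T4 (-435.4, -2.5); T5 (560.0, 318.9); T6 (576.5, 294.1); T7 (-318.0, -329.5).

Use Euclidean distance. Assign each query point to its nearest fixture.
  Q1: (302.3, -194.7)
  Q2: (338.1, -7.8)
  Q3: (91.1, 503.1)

Q1→T6; Q2→T6; Q3→T5

Q1 at (302.3, -194.7):
  T3: √((-712.8)² + (-138.4)²) = √(508083.840 + 19154.560) = 726.1 mm
  T4: √((-737.7)² + (192.2)²) = √(544201.290 + 36940.840) = 762.3 mm
  T5: √((257.7)² + (513.6)²) = √(66409.290 + 263784.960) = 574.6 mm
  T6: √((274.2)² + (488.8)²) = √(75185.640 + 238925.440) = 560.5 mm
  T7: √((-620.3)² + (-134.8)²) = √(384772.090 + 18171.040) = 634.8 mm
  → nearest: T6 (560.5 mm)
Q2 at (338.1, -7.8):
  T3: √((-748.6)² + (-325.3)²) = √(560401.960 + 105820.090) = 816.2 mm
  T4: √((-773.5)² + (5.3)²) = √(598302.250 + 28.090) = 773.5 mm
  T5: √((221.9)² + (326.7)²) = √(49239.610 + 106732.890) = 394.9 mm
  T6: √((238.4)² + (301.9)²) = √(56834.560 + 91143.610) = 384.7 mm
  T7: √((-656.1)² + (-321.7)²) = √(430467.210 + 103490.890) = 730.7 mm
  → nearest: T6 (384.7 mm)
Q3 at (91.1, 503.1):
  T3: √((-501.6)² + (-836.2)²) = √(251602.560 + 699230.440) = 975.1 mm
  T4: √((-526.5)² + (-505.6)²) = √(277202.250 + 255631.360) = 730.0 mm
  T5: √((468.9)² + (-184.2)²) = √(219867.210 + 33929.640) = 503.8 mm
  T6: √((485.4)² + (-209.0)²) = √(235613.160 + 43681.000) = 528.5 mm
  T7: √((-409.1)² + (-832.6)²) = √(167362.810 + 693222.760) = 927.7 mm
  → nearest: T5 (503.8 mm)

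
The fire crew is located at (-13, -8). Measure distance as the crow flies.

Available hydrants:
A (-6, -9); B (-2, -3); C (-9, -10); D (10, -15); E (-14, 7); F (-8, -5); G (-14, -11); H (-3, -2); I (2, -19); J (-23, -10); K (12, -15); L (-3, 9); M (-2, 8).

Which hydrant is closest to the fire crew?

Distances from (-13, -8):
A: √((7)² + (-1)²) = √(49.000 + 1.000) = 7.1
B: √((11)² + (5)²) = √(121.000 + 25.000) = 12.1
C: √((4)² + (-2)²) = √(16.000 + 4.000) = 4.5
D: √((23)² + (-7)²) = √(529.000 + 49.000) = 24.0
E: √((-1)² + (15)²) = √(1.000 + 225.000) = 15.0
F: √((5)² + (3)²) = √(25.000 + 9.000) = 5.8
G: √((-1)² + (-3)²) = √(1.000 + 9.000) = 3.2
H: √((10)² + (6)²) = √(100.000 + 36.000) = 11.7
I: √((15)² + (-11)²) = √(225.000 + 121.000) = 18.6
J: √((-10)² + (-2)²) = √(100.000 + 4.000) = 10.2
K: √((25)² + (-7)²) = √(625.000 + 49.000) = 26.0
L: √((10)² + (17)²) = √(100.000 + 289.000) = 19.7
M: √((11)² + (16)²) = √(121.000 + 256.000) = 19.4
Minimum: G at 3.2.

G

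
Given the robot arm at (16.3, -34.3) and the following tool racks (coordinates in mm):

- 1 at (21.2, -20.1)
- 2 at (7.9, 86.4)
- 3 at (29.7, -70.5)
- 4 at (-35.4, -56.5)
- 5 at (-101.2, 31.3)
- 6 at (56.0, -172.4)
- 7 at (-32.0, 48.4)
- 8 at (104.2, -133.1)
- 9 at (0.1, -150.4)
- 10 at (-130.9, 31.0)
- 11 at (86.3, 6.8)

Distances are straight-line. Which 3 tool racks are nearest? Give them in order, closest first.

1, 3, 4

Distances from (16.3, -34.3):
1: √((4.9)² + (14.2)²) = √(24.010 + 201.640) = 15.0 mm
2: √((-8.4)² + (120.7)²) = √(70.560 + 14568.490) = 121.0 mm
3: √((13.4)² + (-36.2)²) = √(179.560 + 1310.440) = 38.6 mm
4: √((-51.7)² + (-22.2)²) = √(2672.890 + 492.840) = 56.3 mm
5: √((-117.5)² + (65.6)²) = √(13806.250 + 4303.360) = 134.6 mm
6: √((39.7)² + (-138.1)²) = √(1576.090 + 19071.610) = 143.7 mm
7: √((-48.3)² + (82.7)²) = √(2332.890 + 6839.290) = 95.8 mm
8: √((87.9)² + (-98.8)²) = √(7726.410 + 9761.440) = 132.2 mm
9: √((-16.2)² + (-116.1)²) = √(262.440 + 13479.210) = 117.2 mm
10: √((-147.2)² + (65.3)²) = √(21667.840 + 4264.090) = 161.0 mm
11: √((70.0)² + (41.1)²) = √(4900.000 + 1689.210) = 81.2 mm
Sorted: 1 (15.0 mm) < 3 (38.6 mm) < 4 (56.3 mm) < 11 (81.2 mm) < 7 (95.8 mm) < …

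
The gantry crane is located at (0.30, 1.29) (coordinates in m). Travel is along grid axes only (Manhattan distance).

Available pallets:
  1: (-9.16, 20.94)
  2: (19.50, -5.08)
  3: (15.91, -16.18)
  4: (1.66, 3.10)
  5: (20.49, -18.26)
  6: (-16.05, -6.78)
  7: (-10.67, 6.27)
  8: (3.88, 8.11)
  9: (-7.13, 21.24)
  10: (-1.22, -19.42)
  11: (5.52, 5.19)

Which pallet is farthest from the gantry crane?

5

Distances from (0.30, 1.29):
1: |-9.46| + |19.65| = 9.46 + 19.65 = 29.11 m
2: |19.20| + |-6.37| = 19.20 + 6.37 = 25.57 m
3: |15.61| + |-17.47| = 15.61 + 17.47 = 33.08 m
4: |1.36| + |1.81| = 1.36 + 1.81 = 3.17 m
5: |20.19| + |-19.55| = 20.19 + 19.55 = 39.74 m
6: |-16.35| + |-8.07| = 16.35 + 8.07 = 24.42 m
7: |-10.97| + |4.98| = 10.97 + 4.98 = 15.95 m
8: |3.58| + |6.82| = 3.58 + 6.82 = 10.40 m
9: |-7.43| + |19.95| = 7.43 + 19.95 = 27.38 m
10: |-1.52| + |-20.71| = 1.52 + 20.71 = 22.23 m
11: |5.22| + |3.90| = 5.22 + 3.90 = 9.12 m
Maximum: 5 at 39.74 m.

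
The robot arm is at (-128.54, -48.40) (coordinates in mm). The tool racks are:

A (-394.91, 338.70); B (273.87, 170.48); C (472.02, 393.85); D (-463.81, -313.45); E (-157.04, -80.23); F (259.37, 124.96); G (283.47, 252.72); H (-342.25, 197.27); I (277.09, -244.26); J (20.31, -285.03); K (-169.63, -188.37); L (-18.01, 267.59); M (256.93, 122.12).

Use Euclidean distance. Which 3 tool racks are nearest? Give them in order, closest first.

E, K, J

Distances from (-128.54, -48.40):
A: 469.89 mm
B: 458.09 mm
C: 745.83 mm
D: 427.38 mm
E: 42.72 mm
F: 424.89 mm
G: 510.32 mm
H: 325.62 mm
I: 450.44 mm
J: 279.55 mm
K: 145.88 mm
L: 334.76 mm
M: 421.50 mm
Sorted: E (42.72 mm) < K (145.88 mm) < J (279.55 mm) < H (325.62 mm) < L (334.76 mm) < …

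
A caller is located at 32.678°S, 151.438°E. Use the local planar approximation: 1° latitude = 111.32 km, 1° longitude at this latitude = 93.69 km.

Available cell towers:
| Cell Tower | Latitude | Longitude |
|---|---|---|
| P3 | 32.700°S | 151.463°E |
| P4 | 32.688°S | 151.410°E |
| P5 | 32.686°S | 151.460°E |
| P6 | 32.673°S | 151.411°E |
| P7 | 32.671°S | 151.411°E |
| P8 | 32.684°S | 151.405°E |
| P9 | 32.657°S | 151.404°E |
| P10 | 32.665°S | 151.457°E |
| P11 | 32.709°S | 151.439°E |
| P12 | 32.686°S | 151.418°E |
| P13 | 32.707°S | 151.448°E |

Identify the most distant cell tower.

Distances from 32.678°S, 151.438°E:
P3: 3.389 km
P4: 2.850 km
P5: 2.245 km
P6: 2.590 km
P7: 2.647 km
P8: 3.163 km
P9: 3.951 km
P10: 2.294 km
P11: 3.452 km
P12: 2.075 km
P13: 3.361 km
Maximum: P9 at 3.951 km.

P9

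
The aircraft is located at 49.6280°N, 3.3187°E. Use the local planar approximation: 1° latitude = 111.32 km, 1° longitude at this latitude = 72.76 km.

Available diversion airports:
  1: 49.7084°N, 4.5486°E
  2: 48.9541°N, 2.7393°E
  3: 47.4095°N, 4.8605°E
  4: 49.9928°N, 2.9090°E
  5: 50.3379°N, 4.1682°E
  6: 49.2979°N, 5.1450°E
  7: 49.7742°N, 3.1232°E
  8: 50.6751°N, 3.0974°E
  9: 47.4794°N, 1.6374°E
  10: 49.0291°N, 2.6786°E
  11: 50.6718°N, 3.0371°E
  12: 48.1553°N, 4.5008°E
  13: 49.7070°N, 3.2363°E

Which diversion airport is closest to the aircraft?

13

Distances from 49.6280°N, 3.3187°E:
1: √((0.0804·111.32)² + (1.2299·72.76)²) = √(80.104791 + 8008.016952) = 89.9340 km
2: √((-0.6739·111.32)² + (-0.5794·72.76)²) = √(5627.782544 + 1777.224790) = 86.0524 km
3: √((-2.2185·111.32)² + (1.5418·72.76)²) = √(60990.930818 + 12584.659326) = 271.2482 km
4: √((0.3648·111.32)² + (-0.4097·72.76)²) = √(1649.134414 + 888.622507) = 50.3762 km
5: √((0.7099·111.32)² + (0.8495·72.76)²) = √(6245.119424 + 3820.429125) = 100.3272 km
6: √((-0.3301·111.32)² + (1.8263·72.76)²) = √(1350.322313 + 17657.516429) = 137.8689 km
7: √((0.1462·111.32)² + (-0.1955·72.76)²) = √(264.875104 + 202.338676) = 21.6151 km
8: √((1.0471·111.32)² + (-0.2213·72.76)²) = √(13586.973067 + 259.267577) = 117.6700 km
9: √((-2.1486·111.32)² + (-1.6813·72.76)²) = √(57208.101835 + 14964.968490) = 268.6505 km
10: √((-0.5989·111.32)² + (-0.6401·72.76)²) = √(4444.828631 + 2169.107296) = 81.3261 km
11: √((1.0438·111.32)² + (-0.2816·72.76)²) = √(13501.467656 + 419.807972) = 117.9885 km
12: √((-1.4727·111.32)² + (1.1821·72.76)²) = √(26876.639677 + 7397.650604) = 185.1332 km
13: √((0.0790·111.32)² + (-0.0824·72.76)²) = √(77.339361 + 35.945109) = 10.6435 km
Minimum: 13 at 10.6435 km.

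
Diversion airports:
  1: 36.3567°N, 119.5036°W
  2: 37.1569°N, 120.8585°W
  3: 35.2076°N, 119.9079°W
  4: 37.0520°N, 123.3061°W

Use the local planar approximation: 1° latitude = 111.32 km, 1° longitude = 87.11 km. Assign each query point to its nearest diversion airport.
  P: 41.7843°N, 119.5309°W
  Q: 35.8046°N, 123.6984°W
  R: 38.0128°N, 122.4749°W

P at 41.7843°N, 119.5309°W:
  1: √((-5.4276·111.32)² + (0.0273·87.11)²) = √(365058.162029 + 5.655374) = 604.2051 km
  2: √((-4.6274·111.32)² + (-1.3276·87.11)²) = √(265350.847965 + 13374.283194) = 527.9443 km
  3: √((-6.5767·111.32)² + (-0.3770·87.11)²) = √(535997.123198 + 1078.496470) = 732.8544 km
  4: √((-4.7323·111.32)² + (-3.7752·87.11)²) = √(277517.856490 + 108147.368433) = 621.0195 km
  → nearest: 2 (527.9443 km)
Q at 35.8046°N, 123.6984°W:
  1: √((0.5521·111.32)² + (4.1948·87.11)²) = √(3777.303574 + 133523.757744) = 370.5416 km
  2: √((1.3523·111.32)² + (2.8399·87.11)²) = √(22661.700283 + 61198.689583) = 289.5866 km
  3: √((-0.5970·111.32)² + (3.7905·87.11)²) = √(4416.671081 + 109025.736573) = 336.8121 km
  4: √((1.2474·111.32)² + (0.3923·87.11)²) = √(19282.257345 + 1167.811221) = 143.0037 km
  → nearest: 4 (143.0037 km)
R at 38.0128°N, 122.4749°W:
  1: √((-1.6561·111.32)² + (2.9713·87.11)²) = √(33987.522622 + 66992.939393) = 317.7742 km
  2: √((-0.8559·111.32)² + (1.6164·87.11)²) = √(9078.047443 + 19825.936508) = 170.0117 km
  3: √((-2.8052·111.32)² + (2.5670·87.11)²) = √(97515.590686 + 50002.044793) = 384.0802 km
  4: √((-0.9608·111.32)² + (-0.8312·87.11)²) = √(11439.640698 + 5242.604508) = 129.1598 km
  → nearest: 4 (129.1598 km)

P→2; Q→4; R→4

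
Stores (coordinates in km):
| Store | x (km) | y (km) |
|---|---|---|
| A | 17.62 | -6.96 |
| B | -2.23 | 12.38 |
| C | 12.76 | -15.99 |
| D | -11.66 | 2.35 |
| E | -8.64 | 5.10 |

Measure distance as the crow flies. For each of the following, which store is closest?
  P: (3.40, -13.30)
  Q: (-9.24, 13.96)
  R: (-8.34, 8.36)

P at (3.40, -13.30):
  A: 15.57 km
  B: 26.29 km
  C: 9.74 km
  D: 21.72 km
  E: 21.99 km
  → nearest: C (9.74 km)
Q at (-9.24, 13.96):
  A: 34.05 km
  B: 7.19 km
  C: 37.16 km
  D: 11.86 km
  E: 8.88 km
  → nearest: B (7.19 km)
R at (-8.34, 8.36):
  A: 30.14 km
  B: 7.31 km
  C: 32.22 km
  D: 6.87 km
  E: 3.27 km
  → nearest: E (3.27 km)

P→C; Q→B; R→E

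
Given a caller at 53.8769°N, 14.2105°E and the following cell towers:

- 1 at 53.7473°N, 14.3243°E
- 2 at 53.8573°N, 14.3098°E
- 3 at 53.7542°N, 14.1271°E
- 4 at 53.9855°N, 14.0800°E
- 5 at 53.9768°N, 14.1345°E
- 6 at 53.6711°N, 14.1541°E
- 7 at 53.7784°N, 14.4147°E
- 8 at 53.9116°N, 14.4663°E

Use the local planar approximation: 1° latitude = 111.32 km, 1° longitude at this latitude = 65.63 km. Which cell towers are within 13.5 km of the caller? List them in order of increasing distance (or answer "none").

Distances from 53.8769°N, 14.2105°E:
1: 16.2457 km
2: 6.8726 km
3: 14.7149 km
4: 14.8158 km
5: 12.1882 km
6: 23.2068 km
7: 17.3158 km
8: 17.2268 km
Threshold 13.5 km: 2 (6.8726 km), 5 (12.1882 km) are within range.

2, 5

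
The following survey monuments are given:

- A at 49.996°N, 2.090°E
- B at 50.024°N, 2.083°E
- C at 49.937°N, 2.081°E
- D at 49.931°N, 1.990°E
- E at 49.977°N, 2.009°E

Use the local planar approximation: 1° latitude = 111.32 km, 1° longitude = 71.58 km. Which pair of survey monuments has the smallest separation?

A and B

Pairwise distances:
A–B: 3.157 km
A–C: 6.599 km
A–D: 10.178 km
A–E: 6.172 km
B–C: 9.686 km
B–D: 12.308 km
B–E: 7.445 km
C–D: 6.548 km
C–E: 6.811 km
D–E: 5.298 km
Closest pair: A–B at 3.157 km.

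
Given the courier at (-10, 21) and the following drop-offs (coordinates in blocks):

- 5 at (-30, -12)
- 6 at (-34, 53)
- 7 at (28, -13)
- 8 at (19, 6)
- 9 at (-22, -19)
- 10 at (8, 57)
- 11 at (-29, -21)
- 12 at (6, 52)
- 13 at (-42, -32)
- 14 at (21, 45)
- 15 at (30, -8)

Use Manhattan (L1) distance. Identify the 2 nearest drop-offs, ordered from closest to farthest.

8, 12

Distances from (-10, 21):
5: 53 blocks
6: 56 blocks
7: 72 blocks
8: 44 blocks
9: 52 blocks
10: 54 blocks
11: 61 blocks
12: 47 blocks
13: 85 blocks
14: 55 blocks
15: 69 blocks
Sorted: 8 (44 blocks) < 12 (47 blocks) < 9 (52 blocks) < 5 (53 blocks) < …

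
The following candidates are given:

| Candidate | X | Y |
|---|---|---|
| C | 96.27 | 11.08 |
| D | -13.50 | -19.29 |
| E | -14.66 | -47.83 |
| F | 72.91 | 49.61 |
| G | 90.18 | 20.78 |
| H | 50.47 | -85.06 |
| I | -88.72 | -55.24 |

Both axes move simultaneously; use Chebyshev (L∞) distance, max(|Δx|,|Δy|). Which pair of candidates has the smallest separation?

Pairwise distances:
C–D: 109.77
C–E: 110.93
C–F: 38.53
C–G: 9.70
C–H: 96.14
C–I: 184.99
D–E: 28.54
D–F: 86.41
D–G: 103.68
D–H: 65.77
D–I: 75.22
E–F: 97.44
E–G: 104.84
E–H: 65.13
E–I: 74.06
F–G: 28.83
F–H: 134.67
F–I: 161.63
G–H: 105.84
G–I: 178.90
H–I: 139.19
Closest pair: C–G at 9.70.

C and G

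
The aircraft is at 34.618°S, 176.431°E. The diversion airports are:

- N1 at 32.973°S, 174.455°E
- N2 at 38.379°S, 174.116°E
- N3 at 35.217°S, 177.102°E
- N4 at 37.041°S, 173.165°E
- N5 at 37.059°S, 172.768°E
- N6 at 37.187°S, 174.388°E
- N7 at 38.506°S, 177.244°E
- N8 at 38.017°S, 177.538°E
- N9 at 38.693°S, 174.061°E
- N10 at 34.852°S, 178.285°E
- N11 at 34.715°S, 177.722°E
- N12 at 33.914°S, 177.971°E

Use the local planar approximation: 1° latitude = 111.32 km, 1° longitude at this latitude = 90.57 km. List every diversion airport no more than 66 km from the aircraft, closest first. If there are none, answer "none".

none

Distances from 34.618°S, 176.431°E:
N1: 256.052 km
N2: 468.241 km
N3: 90.220 km
N4: 400.315 km
N5: 428.838 km
N6: 340.621 km
N7: 439.031 km
N8: 391.435 km
N9: 501.851 km
N10: 169.925 km
N11: 117.423 km
N12: 159.987 km
Threshold 66 km: none within range.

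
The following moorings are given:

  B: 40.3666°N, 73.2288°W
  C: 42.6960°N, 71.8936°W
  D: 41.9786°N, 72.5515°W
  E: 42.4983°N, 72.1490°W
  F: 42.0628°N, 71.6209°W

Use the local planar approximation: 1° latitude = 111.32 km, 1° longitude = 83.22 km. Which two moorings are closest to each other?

Pairwise distances:
B–C: 282.1129 km
B–D: 188.0918 km
B–E: 253.7453 km
B–F: 231.4267 km
C–D: 96.8266 km
C–E: 30.5957 km
C–F: 74.0510 km
D–E: 66.8502 km
D–F: 78.0097 km
E–F: 65.4352 km
Closest pair: C–E at 30.5957 km.

C and E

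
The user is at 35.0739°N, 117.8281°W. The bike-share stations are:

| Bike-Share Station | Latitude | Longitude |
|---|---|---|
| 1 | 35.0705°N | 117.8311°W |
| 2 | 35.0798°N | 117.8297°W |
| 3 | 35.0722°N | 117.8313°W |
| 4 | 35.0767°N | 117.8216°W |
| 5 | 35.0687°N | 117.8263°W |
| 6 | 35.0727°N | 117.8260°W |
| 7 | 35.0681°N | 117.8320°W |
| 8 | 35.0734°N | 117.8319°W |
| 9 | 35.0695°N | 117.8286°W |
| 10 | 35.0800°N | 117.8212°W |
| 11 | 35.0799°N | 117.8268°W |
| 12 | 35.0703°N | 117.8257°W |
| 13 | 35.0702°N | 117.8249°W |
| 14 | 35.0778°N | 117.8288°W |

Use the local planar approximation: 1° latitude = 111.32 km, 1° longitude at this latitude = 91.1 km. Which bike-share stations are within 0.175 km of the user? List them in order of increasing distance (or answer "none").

Distances from 35.0739°N, 117.8281°W:
1: √((-0.0034·111.32)² + (-0.0030·91.1)²) = √(0.143253 + 0.074693) = 0.4668 km
2: √((0.0059·111.32)² + (-0.0016·91.1)²) = √(0.431370 + 0.021246) = 0.6728 km
3: √((-0.0017·111.32)² + (-0.0032·91.1)²) = √(0.035813 + 0.084984) = 0.3476 km
4: √((0.0028·111.32)² + (0.0065·91.1)²) = √(0.097154 + 0.350642) = 0.6692 km
5: √((-0.0052·111.32)² + (0.0018·91.1)²) = √(0.335084 + 0.026889) = 0.6016 km
6: √((-0.0012·111.32)² + (0.0021·91.1)²) = √(0.017845 + 0.036600) = 0.2333 km
7: √((-0.0058·111.32)² + (-0.0039·91.1)²) = √(0.416872 + 0.126231) = 0.7370 km
8: √((-0.0005·111.32)² + (-0.0038·91.1)²) = √(0.003098 + 0.119841) = 0.3506 km
9: √((-0.0044·111.32)² + (-0.0005·91.1)²) = √(0.239912 + 0.002075) = 0.4919 km
10: √((0.0061·111.32)² + (0.0069·91.1)²) = √(0.461112 + 0.395125) = 0.9253 km
11: √((0.0060·111.32)² + (0.0013·91.1)²) = √(0.446117 + 0.014026) = 0.6783 km
12: √((-0.0036·111.32)² + (0.0024·91.1)²) = √(0.160602 + 0.047803) = 0.4565 km
13: √((-0.0037·111.32)² + (0.0032·91.1)²) = √(0.169648 + 0.084984) = 0.5046 km
14: √((0.0039·111.32)² + (-0.0007·91.1)²) = √(0.188484 + 0.004067) = 0.4388 km
Threshold 0.175 km: none within range.

none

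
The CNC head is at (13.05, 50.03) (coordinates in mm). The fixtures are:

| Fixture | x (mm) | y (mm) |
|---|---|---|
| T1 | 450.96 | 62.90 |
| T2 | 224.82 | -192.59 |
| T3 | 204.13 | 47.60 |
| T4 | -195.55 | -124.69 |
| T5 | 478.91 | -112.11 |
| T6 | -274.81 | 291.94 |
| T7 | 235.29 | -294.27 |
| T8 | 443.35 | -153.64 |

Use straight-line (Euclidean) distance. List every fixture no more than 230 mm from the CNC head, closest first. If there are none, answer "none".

Distances from (13.05, 50.03):
T1: √((437.91)² + (12.87)²) = √(191765.1681 + 165.6369) = 438.10 mm
T2: √((211.77)² + (-242.62)²) = √(44846.5329 + 58864.4644) = 322.04 mm
T3: √((191.08)² + (-2.43)²) = √(36511.5664 + 5.9049) = 191.10 mm
T4: √((-208.60)² + (-174.72)²) = √(43513.9600 + 30527.0784) = 272.10 mm
T5: √((465.86)² + (-162.14)²) = √(217025.5396 + 26289.3796) = 493.27 mm
T6: √((-287.86)² + (241.91)²) = √(82863.3796 + 58520.4481) = 376.01 mm
T7: √((222.24)² + (-344.30)²) = √(49390.6176 + 118542.4900) = 409.80 mm
T8: √((430.30)² + (-203.67)²) = √(185158.0900 + 41481.4689) = 476.07 mm
Threshold 230 mm: T3 (191.10 mm) is within range.

T3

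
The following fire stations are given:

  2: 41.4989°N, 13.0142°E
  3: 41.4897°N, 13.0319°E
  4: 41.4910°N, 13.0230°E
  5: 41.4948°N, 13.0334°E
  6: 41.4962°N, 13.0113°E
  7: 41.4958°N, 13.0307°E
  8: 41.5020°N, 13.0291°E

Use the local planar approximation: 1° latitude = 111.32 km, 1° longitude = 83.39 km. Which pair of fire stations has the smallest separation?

Pairwise distances:
2–3: 1.7965 km
2–4: 1.1454 km
2–5: 1.6649 km
2–6: 0.3858 km
2–7: 1.4186 km
2–8: 1.2895 km
3–4: 0.7561 km
3–5: 0.5813 km
3–6: 1.8640 km
3–7: 0.6864 km
3–8: 1.3890 km
4–5: 0.9649 km
4–6: 1.1345 km
4–7: 0.8354 km
4–8: 1.3260 km
5–6: 1.8495 km
5–7: 0.2512 km
5–8: 0.8781 km
6–7: 1.6184 km
6–8: 1.6187 km
7–8: 0.7030 km
Closest pair: 5–7 at 0.2512 km.

5 and 7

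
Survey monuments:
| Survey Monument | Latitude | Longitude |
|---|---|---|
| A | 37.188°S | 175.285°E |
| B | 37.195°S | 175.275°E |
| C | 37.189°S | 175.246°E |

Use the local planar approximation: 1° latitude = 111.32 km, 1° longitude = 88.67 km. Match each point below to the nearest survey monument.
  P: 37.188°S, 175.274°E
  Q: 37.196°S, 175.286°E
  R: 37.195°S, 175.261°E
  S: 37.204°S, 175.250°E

P→B; Q→A; R→B; S→C

P at 37.188°S, 175.274°E:
  A: 0.975 km
  B: 0.784 km
  C: 2.485 km
  → nearest: B (0.784 km)
Q at 37.196°S, 175.286°E:
  A: 0.895 km
  B: 0.982 km
  C: 3.631 km
  → nearest: A (0.895 km)
R at 37.195°S, 175.261°E:
  A: 2.266 km
  B: 1.241 km
  C: 1.488 km
  → nearest: B (1.241 km)
S at 37.204°S, 175.250°E:
  A: 3.578 km
  B: 2.433 km
  C: 1.707 km
  → nearest: C (1.707 km)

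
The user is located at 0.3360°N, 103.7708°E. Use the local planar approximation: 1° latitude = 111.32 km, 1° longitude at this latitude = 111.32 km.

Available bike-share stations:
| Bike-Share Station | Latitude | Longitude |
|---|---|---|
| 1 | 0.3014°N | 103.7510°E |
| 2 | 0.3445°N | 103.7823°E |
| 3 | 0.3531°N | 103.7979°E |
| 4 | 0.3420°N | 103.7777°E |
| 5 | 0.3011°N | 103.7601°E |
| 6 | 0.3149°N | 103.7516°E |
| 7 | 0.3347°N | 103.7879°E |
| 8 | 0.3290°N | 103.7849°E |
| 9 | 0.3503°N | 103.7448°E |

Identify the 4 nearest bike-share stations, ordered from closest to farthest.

4, 2, 8, 7

Distances from 0.3360°N, 103.7708°E:
1: 4.4377 km
2: 1.5919 km
3: 3.5671 km
4: 1.0179 km
5: 4.0636 km
6: 3.1757 km
7: 1.9091 km
8: 1.7524 km
9: 3.3032 km
Sorted: 4 (1.0179 km) < 2 (1.5919 km) < 8 (1.7524 km) < 7 (1.9091 km) < 6 (3.1757 km) < 9 (3.3032 km) < …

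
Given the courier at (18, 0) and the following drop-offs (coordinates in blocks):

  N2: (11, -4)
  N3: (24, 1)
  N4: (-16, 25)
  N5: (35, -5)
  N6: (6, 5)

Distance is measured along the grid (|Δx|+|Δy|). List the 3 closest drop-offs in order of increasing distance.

Distances from (18, 0):
N2: 11 blocks
N3: 7 blocks
N4: 59 blocks
N5: 22 blocks
N6: 17 blocks
Sorted: N3 (7 blocks) < N2 (11 blocks) < N6 (17 blocks) < N5 (22 blocks) < N4 (59 blocks)

N3, N2, N6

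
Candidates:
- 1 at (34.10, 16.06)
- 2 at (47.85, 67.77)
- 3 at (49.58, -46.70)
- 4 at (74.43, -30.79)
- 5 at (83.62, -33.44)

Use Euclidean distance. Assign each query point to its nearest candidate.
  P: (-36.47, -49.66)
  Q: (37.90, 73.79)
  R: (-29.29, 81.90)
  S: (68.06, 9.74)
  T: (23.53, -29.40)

P→3; Q→2; R→2; S→1; T→3

P at (-36.47, -49.66):
  1: 96.43
  2: 144.57
  3: 86.10
  4: 112.49
  5: 121.18
  → nearest: 3 (86.10)
Q at (37.90, 73.79):
  1: 57.85
  2: 11.63
  3: 121.05
  4: 110.78
  5: 116.57
  → nearest: 2 (11.63)
R at (-29.29, 81.90):
  1: 91.40
  2: 78.42
  3: 150.86
  4: 153.16
  5: 161.41
  → nearest: 2 (78.42)
S at (68.06, 9.74):
  1: 34.54
  2: 61.45
  3: 59.39
  4: 41.03
  5: 45.90
  → nearest: 1 (34.54)
T at (23.53, -29.40):
  1: 46.67
  2: 100.17
  3: 31.27
  4: 50.92
  5: 60.23
  → nearest: 3 (31.27)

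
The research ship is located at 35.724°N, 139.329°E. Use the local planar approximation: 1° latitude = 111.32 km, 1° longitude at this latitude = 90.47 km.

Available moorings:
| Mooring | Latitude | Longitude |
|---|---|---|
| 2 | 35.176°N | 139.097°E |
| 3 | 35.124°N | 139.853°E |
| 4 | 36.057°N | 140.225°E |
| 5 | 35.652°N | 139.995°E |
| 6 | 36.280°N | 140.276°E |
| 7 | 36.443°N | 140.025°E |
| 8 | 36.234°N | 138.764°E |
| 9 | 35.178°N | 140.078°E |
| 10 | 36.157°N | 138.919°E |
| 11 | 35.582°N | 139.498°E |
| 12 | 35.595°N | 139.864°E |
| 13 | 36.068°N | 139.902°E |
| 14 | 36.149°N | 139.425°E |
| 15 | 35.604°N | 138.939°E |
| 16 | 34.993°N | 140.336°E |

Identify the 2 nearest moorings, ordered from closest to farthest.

Distances from 35.724°N, 139.329°E:
2: 64.513 km
3: 81.906 km
4: 89.135 km
5: 60.784 km
6: 105.693 km
7: 101.839 km
8: 76.394 km
9: 91.027 km
10: 60.822 km
11: 21.992 km
12: 50.487 km
13: 64.450 km
14: 48.102 km
15: 37.727 km
16: 122.154 km
Sorted: 11 (21.992 km) < 15 (37.727 km) < 14 (48.102 km) < 12 (50.487 km) < …

11, 15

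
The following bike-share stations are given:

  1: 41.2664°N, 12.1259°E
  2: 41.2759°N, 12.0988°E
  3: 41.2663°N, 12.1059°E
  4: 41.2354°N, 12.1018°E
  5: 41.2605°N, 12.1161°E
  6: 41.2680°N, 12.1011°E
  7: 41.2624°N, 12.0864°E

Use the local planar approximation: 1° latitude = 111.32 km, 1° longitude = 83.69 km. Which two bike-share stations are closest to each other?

Pairwise distances:
3–6: 0.4441 km
2–6: 0.9002 km
1–5: 1.0507 km
3–5: 1.0703 km
2–3: 1.2228 km
6–7: 1.3792 km
5–6: 1.5076 km
1–3: 1.6738 km
3–7: 1.6887 km
2–7: 1.8263 km
1–6: 2.0831 km
2–5: 2.2439 km
5–7: 2.4946 km
1–2: 2.5024 km
4–5: 3.0396 km
4–7: 3.2703 km
1–7: 3.3356 km
3–4: 3.4569 km
4–6: 3.6295 km
1–4: 3.9971 km
2–4: 4.5154 km
Closest pair: 3–6 at 0.4441 km.

3 and 6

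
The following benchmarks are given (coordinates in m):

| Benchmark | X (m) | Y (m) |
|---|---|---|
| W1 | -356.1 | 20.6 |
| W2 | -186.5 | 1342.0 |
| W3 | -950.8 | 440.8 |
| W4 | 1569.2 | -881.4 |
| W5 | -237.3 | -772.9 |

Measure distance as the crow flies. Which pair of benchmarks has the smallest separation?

W1 and W3

Pairwise distances:
W1–W3: 728.2 m
W1–W5: 802.3 m
W2–W3: 1181.7 m
W1–W2: 1332.2 m
W3–W5: 1407.9 m
W4–W5: 1809.8 m
W2–W5: 2115.5 m
W1–W4: 2126.1 m
W2–W4: 2833.0 m
W3–W4: 2845.8 m
Closest pair: W1–W3 at 728.2 m.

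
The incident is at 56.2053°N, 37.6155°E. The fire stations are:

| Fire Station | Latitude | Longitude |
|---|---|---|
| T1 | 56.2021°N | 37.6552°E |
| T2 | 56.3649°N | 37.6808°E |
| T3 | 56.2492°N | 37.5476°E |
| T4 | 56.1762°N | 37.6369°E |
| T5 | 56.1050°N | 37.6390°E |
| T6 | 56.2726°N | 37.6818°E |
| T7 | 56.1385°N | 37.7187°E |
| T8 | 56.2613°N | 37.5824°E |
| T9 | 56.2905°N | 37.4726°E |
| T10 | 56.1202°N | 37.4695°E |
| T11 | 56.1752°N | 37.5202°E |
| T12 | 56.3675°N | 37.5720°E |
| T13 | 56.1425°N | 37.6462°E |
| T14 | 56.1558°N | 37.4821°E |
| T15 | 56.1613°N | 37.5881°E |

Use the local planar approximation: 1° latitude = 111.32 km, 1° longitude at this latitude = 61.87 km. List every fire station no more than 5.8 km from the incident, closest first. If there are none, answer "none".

Distances from 56.2053°N, 37.6155°E:
T1: √((-0.0032·111.32)² + (0.0397·61.87)²) = √(0.126896 + 6.033110) = 2.4819 km
T2: √((0.1596·111.32)² + (0.0653·61.87)²) = √(315.654634 + 16.322497) = 18.2202 km
T3: √((0.0439·111.32)² + (-0.0679·61.87)²) = √(23.882261 + 17.648174) = 6.4444 km
T4: √((-0.0291·111.32)² + (0.0214·61.87)²) = √(10.493790 + 1.753024) = 3.4995 km
T5: √((-0.1003·111.32)² + (0.0235·61.87)²) = √(124.666068 + 2.113956) = 11.2597 km
T6: √((0.0673·111.32)² + (0.0663·61.87)²) = √(56.127607 + 16.826248) = 8.5413 km
T7: √((-0.0668·111.32)² + (0.1032·61.87)²) = √(55.296714 + 40.768021) = 9.8013 km
T8: √((0.0560·111.32)² + (-0.0331·61.87)²) = √(38.861759 + 4.193882) = 6.5617 km
T9: √((0.0852·111.32)² + (-0.1429·61.87)²) = √(89.955057 + 78.167224) = 12.9662 km
T10: √((-0.0851·111.32)² + (-0.1460·61.87)²) = √(89.744019 + 81.595450) = 13.0897 km
T11: √((-0.0301·111.32)² + (-0.0953·61.87)²) = √(11.227405 + 34.765304) = 6.7818 km
T12: √((0.1622·111.32)² + (-0.0435·61.87)²) = √(326.022892 + 7.243338) = 18.2556 km
T13: √((-0.0628·111.32)² + (0.0307·61.87)²) = √(48.872627 + 3.607755) = 7.2443 km
T14: √((-0.0495·111.32)² + (-0.1334·61.87)²) = √(30.363847 + 68.119569) = 9.9239 km
T15: √((-0.0440·111.32)² + (-0.0274·61.87)²) = √(23.991188 + 2.873832) = 5.1831 km
Threshold 5.8 km: T1 (2.4819 km), T4 (3.4995 km), T15 (5.1831 km) are within range.

T1, T4, T15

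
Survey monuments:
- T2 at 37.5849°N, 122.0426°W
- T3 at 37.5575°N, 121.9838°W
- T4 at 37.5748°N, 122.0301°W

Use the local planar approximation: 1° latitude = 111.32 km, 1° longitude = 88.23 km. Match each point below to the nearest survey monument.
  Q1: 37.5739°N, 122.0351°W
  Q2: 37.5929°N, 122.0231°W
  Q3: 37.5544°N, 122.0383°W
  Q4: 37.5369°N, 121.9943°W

Q1 at 37.5739°N, 122.0351°W:
  T2: √((0.0110·111.32)² + (-0.0075·88.23)²) = √(1.499449 + 0.437880) = 1.3919 km
  T3: √((-0.0164·111.32)² + (0.0513·88.23)²) = √(3.332991 + 20.486477) = 4.8805 km
  T4: √((0.0009·111.32)² + (0.0050·88.23)²) = √(0.010038 + 0.194613) = 0.4524 km
  → nearest: T4 (0.4524 km)
Q2 at 37.5929°N, 122.0231°W:
  T2: √((-0.0080·111.32)² + (-0.0195·88.23)²) = √(0.793097 + 2.960069) = 1.9373 km
  T3: √((-0.0354·111.32)² + (0.0393·88.23)²) = √(15.529337 + 12.023133) = 5.2490 km
  T4: √((-0.0181·111.32)² + (-0.0070·88.23)²) = √(4.059790 + 0.381442) = 2.1074 km
  → nearest: T2 (1.9373 km)
Q3 at 37.5544°N, 122.0383°W:
  T2: √((0.0305·111.32)² + (-0.0043·88.23)²) = √(11.527790 + 0.143936) = 3.4164 km
  T3: √((0.0031·111.32)² + (0.0545·88.23)²) = √(0.119088 + 23.122009) = 4.8209 km
  T4: √((0.0204·111.32)² + (0.0082·88.23)²) = √(5.157114 + 0.523432) = 2.3834 km
  → nearest: T4 (2.3834 km)
Q4 at 37.5369°N, 121.9943°W:
  T2: √((0.0480·111.32)² + (-0.0483·88.23)²) = √(28.551496 + 18.160459) = 6.8346 km
  T3: √((0.0206·111.32)² + (0.0105·88.23)²) = √(5.258730 + 0.858245) = 2.4733 km
  T4: √((0.0379·111.32)² + (-0.0358·88.23)²) = √(17.800197 + 9.976969) = 5.2704 km
  → nearest: T3 (2.4733 km)

Q1→T4; Q2→T2; Q3→T4; Q4→T3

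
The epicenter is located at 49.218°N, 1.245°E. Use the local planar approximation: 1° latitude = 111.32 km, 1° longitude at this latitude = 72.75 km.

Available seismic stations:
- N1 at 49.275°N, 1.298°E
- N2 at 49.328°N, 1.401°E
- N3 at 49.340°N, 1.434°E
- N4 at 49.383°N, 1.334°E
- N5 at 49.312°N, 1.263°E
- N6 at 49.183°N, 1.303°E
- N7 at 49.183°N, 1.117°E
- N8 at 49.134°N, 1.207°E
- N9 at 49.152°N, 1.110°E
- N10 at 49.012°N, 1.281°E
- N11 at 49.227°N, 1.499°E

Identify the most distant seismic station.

Distances from 49.218°N, 1.245°E:
N1: √((0.057·111.32)² + (0.053·72.75)²) = √(40.26207 + 14.86681) = 7.425 km
N2: √((0.110·111.32)² + (0.156·72.75)²) = √(149.94492 + 128.79980) = 16.696 km
N3: √((0.122·111.32)² + (0.189·72.75)²) = √(184.44465 + 189.05563) = 19.326 km
N4: √((0.165·111.32)² + (0.089·72.75)²) = √(337.37608 + 41.92239) = 19.476 km
N5: √((0.094·111.32)² + (0.018·72.75)²) = √(109.49697 + 1.71479) = 10.546 km
N6: √((-0.035·111.32)² + (0.058·72.75)²) = √(15.18037 + 17.80418) = 5.743 km
N7: √((-0.035·111.32)² + (-0.128·72.75)²) = √(15.18037 + 86.71334) = 10.094 km
N8: √((-0.084·111.32)² + (-0.038·72.75)²) = √(87.43896 + 7.64246) = 9.751 km
N9: √((-0.066·111.32)² + (-0.135·72.75)²) = √(53.98017 + 96.45695) = 12.265 km
N10: √((-0.206·111.32)² + (0.036·72.75)²) = √(525.87295 + 6.85916) = 23.081 km
N11: √((0.009·111.32)² + (0.254·72.75)²) = √(1.00376 + 341.45496) = 18.506 km
Maximum: N10 at 23.081 km.

N10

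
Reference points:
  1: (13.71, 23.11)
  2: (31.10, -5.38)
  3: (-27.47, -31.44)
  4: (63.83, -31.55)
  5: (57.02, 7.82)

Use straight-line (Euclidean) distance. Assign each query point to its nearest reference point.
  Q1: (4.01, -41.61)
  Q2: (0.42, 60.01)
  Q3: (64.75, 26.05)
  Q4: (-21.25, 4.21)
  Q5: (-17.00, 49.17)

Q1 at (4.01, -41.61):
  1: 65.44
  2: 45.24
  3: 33.08
  4: 60.66
  5: 72.48
  → nearest: 3 (33.08)
Q2 at (0.42, 60.01):
  1: 39.22
  2: 72.23
  3: 95.61
  4: 111.37
  5: 76.99
  → nearest: 1 (39.22)
Q3 at (64.75, 26.05):
  1: 51.12
  2: 46.05
  3: 108.67
  4: 57.61
  5: 19.80
  → nearest: 5 (19.80)
Q4 at (-21.25, 4.21):
  1: 39.74
  2: 53.22
  3: 36.19
  4: 92.29
  5: 78.35
  → nearest: 3 (36.19)
Q5 at (-17.00, 49.17):
  1: 40.28
  2: 72.73
  3: 81.29
  4: 114.23
  5: 84.79
  → nearest: 1 (40.28)

Q1→3; Q2→1; Q3→5; Q4→3; Q5→1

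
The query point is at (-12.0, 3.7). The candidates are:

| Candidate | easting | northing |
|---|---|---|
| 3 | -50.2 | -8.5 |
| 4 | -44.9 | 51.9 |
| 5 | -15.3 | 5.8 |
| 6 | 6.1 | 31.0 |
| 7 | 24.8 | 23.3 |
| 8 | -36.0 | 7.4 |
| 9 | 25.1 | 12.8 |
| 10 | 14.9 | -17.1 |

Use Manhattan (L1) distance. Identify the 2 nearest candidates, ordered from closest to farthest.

Distances from (-12.0, 3.7):
3: 50.4
4: 81.1
5: 5.4
6: 45.4
7: 56.4
8: 27.7
9: 46.2
10: 47.7
Sorted: 5 (5.4) < 8 (27.7) < 6 (45.4) < 9 (46.2) < …

5, 8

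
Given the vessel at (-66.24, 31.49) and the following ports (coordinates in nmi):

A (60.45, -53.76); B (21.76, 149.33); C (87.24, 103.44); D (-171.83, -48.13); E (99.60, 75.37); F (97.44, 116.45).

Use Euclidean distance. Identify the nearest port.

Distances from (-66.24, 31.49):
A: √((126.69)² + (-85.25)²) = √(16050.3561 + 7267.5625) = 152.70 nmi
B: √((88.00)² + (117.84)²) = √(7744.0000 + 13886.2656) = 147.07 nmi
C: √((153.48)² + (71.95)²) = √(23556.1104 + 5176.8025) = 169.51 nmi
D: √((-105.59)² + (-79.62)²) = √(11149.2481 + 6339.3444) = 132.24 nmi
E: √((165.84)² + (43.88)²) = √(27502.9056 + 1925.4544) = 171.55 nmi
F: √((163.68)² + (84.96)²) = √(26791.1424 + 7218.2016) = 184.42 nmi
Minimum: D at 132.24 nmi.

D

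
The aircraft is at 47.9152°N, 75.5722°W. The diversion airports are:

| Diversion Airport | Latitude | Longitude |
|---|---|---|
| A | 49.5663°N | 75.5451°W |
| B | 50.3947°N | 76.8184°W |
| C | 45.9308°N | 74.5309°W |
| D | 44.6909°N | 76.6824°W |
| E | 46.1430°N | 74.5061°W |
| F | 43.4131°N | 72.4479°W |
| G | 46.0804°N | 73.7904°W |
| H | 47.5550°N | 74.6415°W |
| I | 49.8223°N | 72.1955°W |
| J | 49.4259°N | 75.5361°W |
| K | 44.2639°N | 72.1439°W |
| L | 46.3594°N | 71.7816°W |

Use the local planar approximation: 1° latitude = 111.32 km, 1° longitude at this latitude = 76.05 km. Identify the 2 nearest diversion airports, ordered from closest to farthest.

Distances from 47.9152°N, 75.5722°W:
A: √((1.6511·111.32)² + (0.0271·76.05)²) = √(33782.606155 + 4.247536) = 183.8120 km
B: √((2.4795·111.32)² + (-1.2462·76.05)²) = √(76185.903202 + 8982.018198) = 291.8354 km
C: √((-1.9844·111.32)² + (1.0413·76.05)²) = √(48798.315666 + 6271.193099) = 234.6689 km
D: √((-3.2243·111.32)² + (-1.1102·76.05)²) = √(128830.081598 + 7128.544791) = 368.7257 km
E: √((-1.7722·111.32)² + (1.0661·76.05)²) = √(38919.912908 + 6573.464524) = 213.2918 km
F: √((-4.5021·111.32)² + (3.1243·76.05)²) = √(251175.149741 + 56455.192737) = 554.6443 km
G: √((-1.8348·111.32)² + (1.7818·76.05)²) = √(41718.036356 + 18361.846225) = 245.1120 km
H: √((-0.3602·111.32)² + (0.9307·76.05)²) = √(1607.806619 + 5009.770887) = 81.3485 km
I: √((1.9071·111.32)² + (3.3767·76.05)²) = √(45070.598754 + 65945.230780) = 333.1904 km
J: √((1.5107·111.32)² + (0.0361·76.05)²) = √(28281.526947 + 7.537249) = 168.1935 km
K: √((-3.6513·111.32)² + (3.4283·76.05)²) = √(165211.939498 + 67976.073395) = 482.8954 km
L: √((-1.5558·111.32)² + (3.7906·76.05)²) = √(29995.349708 + 83102.550577) = 336.3003 km
Sorted: H (81.3485 km) < J (168.1935 km) < A (183.8120 km) < E (213.2918 km) < …

H, J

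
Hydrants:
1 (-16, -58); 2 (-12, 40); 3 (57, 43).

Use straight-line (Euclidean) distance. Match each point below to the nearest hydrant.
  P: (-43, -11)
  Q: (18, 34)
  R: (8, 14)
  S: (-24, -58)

P at (-43, -11):
  1: √((27)² + (-47)²) = √(729.000 + 2209.000) = 54.2
  2: √((31)² + (51)²) = √(961.000 + 2601.000) = 59.7
  3: √((100)² + (54)²) = √(10000.000 + 2916.000) = 113.6
  → nearest: 1 (54.2)
Q at (18, 34):
  1: √((-34)² + (-92)²) = √(1156.000 + 8464.000) = 98.1
  2: √((-30)² + (6)²) = √(900.000 + 36.000) = 30.6
  3: √((39)² + (9)²) = √(1521.000 + 81.000) = 40.0
  → nearest: 2 (30.6)
R at (8, 14):
  1: √((-24)² + (-72)²) = √(576.000 + 5184.000) = 75.9
  2: √((-20)² + (26)²) = √(400.000 + 676.000) = 32.8
  3: √((49)² + (29)²) = √(2401.000 + 841.000) = 56.9
  → nearest: 2 (32.8)
S at (-24, -58):
  1: √((8)² + (0)²) = √(64.000 + 0.000) = 8.0
  2: √((12)² + (98)²) = √(144.000 + 9604.000) = 98.7
  3: √((81)² + (101)²) = √(6561.000 + 10201.000) = 129.5
  → nearest: 1 (8.0)

P→1; Q→2; R→2; S→1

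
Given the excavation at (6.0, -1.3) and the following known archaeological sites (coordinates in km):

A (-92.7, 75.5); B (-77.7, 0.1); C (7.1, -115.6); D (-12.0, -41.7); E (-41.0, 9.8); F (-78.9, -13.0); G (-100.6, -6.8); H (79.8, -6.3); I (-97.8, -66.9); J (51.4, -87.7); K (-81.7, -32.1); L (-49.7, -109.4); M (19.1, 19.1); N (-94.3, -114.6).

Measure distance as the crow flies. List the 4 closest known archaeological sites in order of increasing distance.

Distances from (6.0, -1.3):
A: √((-98.7)² + (76.8)²) = √(9741.690 + 5898.240) = 125.1 km
B: √((-83.7)² + (1.4)²) = √(7005.690 + 1.960) = 83.7 km
C: √((1.1)² + (-114.3)²) = √(1.210 + 13064.490) = 114.3 km
D: √((-18.0)² + (-40.4)²) = √(324.000 + 1632.160) = 44.2 km
E: √((-47.0)² + (11.1)²) = √(2209.000 + 123.210) = 48.3 km
F: √((-84.9)² + (-11.7)²) = √(7208.010 + 136.890) = 85.7 km
G: √((-106.6)² + (-5.5)²) = √(11363.560 + 30.250) = 106.7 km
H: √((73.8)² + (-5.0)²) = √(5446.440 + 25.000) = 74.0 km
I: √((-103.8)² + (-65.6)²) = √(10774.440 + 4303.360) = 122.8 km
J: √((45.4)² + (-86.4)²) = √(2061.160 + 7464.960) = 97.6 km
K: √((-87.7)² + (-30.8)²) = √(7691.290 + 948.640) = 93.0 km
L: √((-55.7)² + (-108.1)²) = √(3102.490 + 11685.610) = 121.6 km
M: √((13.1)² + (20.4)²) = √(171.610 + 416.160) = 24.2 km
N: √((-100.3)² + (-113.3)²) = √(10060.090 + 12836.890) = 151.3 km
Sorted: M (24.2 km) < D (44.2 km) < E (48.3 km) < H (74.0 km) < B (83.7 km) < F (85.7 km) < …

M, D, E, H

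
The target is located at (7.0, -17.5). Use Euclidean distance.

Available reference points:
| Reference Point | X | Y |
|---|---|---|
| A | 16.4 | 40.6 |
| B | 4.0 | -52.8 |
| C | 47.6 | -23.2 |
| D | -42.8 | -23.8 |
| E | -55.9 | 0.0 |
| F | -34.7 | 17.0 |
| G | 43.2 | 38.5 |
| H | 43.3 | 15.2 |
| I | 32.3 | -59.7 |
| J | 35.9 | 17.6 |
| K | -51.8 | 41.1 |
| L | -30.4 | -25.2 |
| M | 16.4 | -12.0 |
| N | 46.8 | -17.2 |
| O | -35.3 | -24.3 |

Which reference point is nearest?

Distances from (7.0, -17.5):
A: √((9.4)² + (58.1)²) = √(88.360 + 3375.610) = 58.9
B: √((-3.0)² + (-35.3)²) = √(9.000 + 1246.090) = 35.4
C: √((40.6)² + (-5.7)²) = √(1648.360 + 32.490) = 41.0
D: √((-49.8)² + (-6.3)²) = √(2480.040 + 39.690) = 50.2
E: √((-62.9)² + (17.5)²) = √(3956.410 + 306.250) = 65.3
F: √((-41.7)² + (34.5)²) = √(1738.890 + 1190.250) = 54.1
G: √((36.2)² + (56.0)²) = √(1310.440 + 3136.000) = 66.7
H: √((36.3)² + (32.7)²) = √(1317.690 + 1069.290) = 48.9
I: √((25.3)² + (-42.2)²) = √(640.090 + 1780.840) = 49.2
J: √((28.9)² + (35.1)²) = √(835.210 + 1232.010) = 45.5
K: √((-58.8)² + (58.6)²) = √(3457.440 + 3433.960) = 83.0
L: √((-37.4)² + (-7.7)²) = √(1398.760 + 59.290) = 38.2
M: √((9.4)² + (5.5)²) = √(88.360 + 30.250) = 10.9
N: √((39.8)² + (0.3)²) = √(1584.040 + 0.090) = 39.8
O: √((-42.3)² + (-6.8)²) = √(1789.290 + 46.240) = 42.8
Minimum: M at 10.9.

M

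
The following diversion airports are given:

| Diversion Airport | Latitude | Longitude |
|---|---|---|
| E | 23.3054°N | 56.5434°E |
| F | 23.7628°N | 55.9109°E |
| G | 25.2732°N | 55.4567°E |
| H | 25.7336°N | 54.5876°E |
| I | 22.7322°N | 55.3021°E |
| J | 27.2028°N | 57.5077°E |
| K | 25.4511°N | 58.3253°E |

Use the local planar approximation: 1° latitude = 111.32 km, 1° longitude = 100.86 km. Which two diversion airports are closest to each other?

Pairwise distances:
E–F: 81.6228 km
E–G: 244.9459 km
E–H: 334.6316 km
E–I: 140.5203 km
E–J: 444.6264 km
E–K: 298.9213 km
F–G: 174.2668 km
F–H: 256.7985 km
F–I: 130.1251 km
F–J: 415.4297 km
F–K: 307.6073 km
G–H: 101.5409 km
G–I: 283.2936 km
G–J: 298.2164 km
G–K: 290.0040 km
H–I: 341.7992 km
H–J: 336.8855 km
H–K: 378.2938 km
I–J: 545.1235 km
I–K: 429.6325 km
J–K: 211.7189 km
Closest pair: E–F at 81.6228 km.

E and F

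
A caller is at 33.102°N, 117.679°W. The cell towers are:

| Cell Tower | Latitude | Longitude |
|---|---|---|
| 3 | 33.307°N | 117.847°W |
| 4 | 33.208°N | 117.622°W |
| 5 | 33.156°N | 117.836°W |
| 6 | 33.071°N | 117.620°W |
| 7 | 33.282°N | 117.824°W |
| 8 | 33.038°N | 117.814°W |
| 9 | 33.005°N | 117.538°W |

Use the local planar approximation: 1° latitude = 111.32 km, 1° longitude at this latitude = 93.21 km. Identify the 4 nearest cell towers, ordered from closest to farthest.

6, 4, 8, 5

Distances from 33.102°N, 117.679°W:
3: √((0.205·111.32)² + (-0.168·93.21)²) = √(520.77978 + 245.21305) = 27.677 km
4: √((0.106·111.32)² + (0.057·93.21)²) = √(139.23811 + 28.22765) = 12.941 km
5: √((0.054·111.32)² + (-0.157·93.21)²) = √(36.13549 + 214.15308) = 15.821 km
6: √((-0.031·111.32)² + (0.059·93.21)²) = √(11.90885 + 30.24329) = 6.492 km
7: √((0.180·111.32)² + (-0.145·93.21)²) = √(401.50541 + 182.66739) = 24.170 km
8: √((-0.064·111.32)² + (-0.135·93.21)²) = √(50.75822 + 158.34070) = 14.460 km
9: √((-0.097·111.32)² + (0.141·93.21)²) = √(116.59767 + 172.72820) = 17.010 km
Sorted: 6 (6.492 km) < 4 (12.941 km) < 8 (14.460 km) < 5 (15.821 km) < 9 (17.010 km) < 7 (24.170 km) < …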